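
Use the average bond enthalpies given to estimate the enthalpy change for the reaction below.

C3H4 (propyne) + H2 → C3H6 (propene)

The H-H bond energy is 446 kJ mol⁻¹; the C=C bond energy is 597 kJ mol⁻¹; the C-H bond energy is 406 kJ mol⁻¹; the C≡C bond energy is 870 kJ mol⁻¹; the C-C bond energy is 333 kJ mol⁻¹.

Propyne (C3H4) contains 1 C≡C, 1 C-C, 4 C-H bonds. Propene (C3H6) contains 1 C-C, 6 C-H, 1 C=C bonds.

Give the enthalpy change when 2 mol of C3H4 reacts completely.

ΔH = −186 kJ

Bonds broken (reactants):
  C≡C: 1 × 870 = 870
  C-C: 1 × 333 = 333
  C-H: 4 × 406 = 1624
  H-H: 1 × 446 = 446
  Σ(broken) = 3273 kJ
Bonds formed (products):
  C-C: 1 × 333 = 333
  C-H: 6 × 406 = 2436
  C=C: 1 × 597 = 597
  Σ(formed) = 3366 kJ
ΔH = Σ(broken) − Σ(formed) = 3273 − 3366 = −93 kJ
For 2× the reaction as written: 2 × (−93) = −186 kJ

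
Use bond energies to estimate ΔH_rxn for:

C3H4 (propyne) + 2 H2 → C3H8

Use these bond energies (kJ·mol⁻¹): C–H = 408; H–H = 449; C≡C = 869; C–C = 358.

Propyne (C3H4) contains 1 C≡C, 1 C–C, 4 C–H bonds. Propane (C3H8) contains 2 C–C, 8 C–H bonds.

Bonds broken (reactants):
  C≡C: 1 × 869 = 869
  C–C: 1 × 358 = 358
  C–H: 4 × 408 = 1632
  H–H: 2 × 449 = 898
  Σ(broken) = 3757 kJ
Bonds formed (products):
  C–C: 2 × 358 = 716
  C–H: 8 × 408 = 3264
  Σ(formed) = 3980 kJ
ΔH = Σ(broken) − Σ(formed) = 3757 − 3980 = −223 kJ

ΔH ≈ −223 kJ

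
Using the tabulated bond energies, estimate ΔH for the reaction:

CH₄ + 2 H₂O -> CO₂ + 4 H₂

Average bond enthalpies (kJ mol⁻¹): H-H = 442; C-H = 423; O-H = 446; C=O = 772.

Bonds broken (reactants):
  C-H: 4 × 423 = 1692
  O-H: 4 × 446 = 1784
  Σ(broken) = 3476 kJ
Bonds formed (products):
  C=O: 2 × 772 = 1544
  H-H: 4 × 442 = 1768
  Σ(formed) = 3312 kJ
ΔH = Σ(broken) − Σ(formed) = 3476 − 3312 = +164 kJ

ΔH ≈ +164 kJ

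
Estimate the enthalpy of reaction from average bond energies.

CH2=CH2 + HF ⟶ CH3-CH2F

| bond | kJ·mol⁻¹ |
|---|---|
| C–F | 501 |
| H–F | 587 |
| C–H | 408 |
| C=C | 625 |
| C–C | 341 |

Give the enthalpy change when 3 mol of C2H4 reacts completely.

ΔH = −114 kJ

Bonds broken (reactants):
  C–H: 4 × 408 = 1632
  C=C: 1 × 625 = 625
  H–F: 1 × 587 = 587
  Σ(broken) = 2844 kJ
Bonds formed (products):
  C–C: 1 × 341 = 341
  C–F: 1 × 501 = 501
  C–H: 5 × 408 = 2040
  Σ(formed) = 2882 kJ
ΔH = Σ(broken) − Σ(formed) = 2844 − 2882 = −38 kJ
For 3× the reaction as written: 3 × (−38) = −114 kJ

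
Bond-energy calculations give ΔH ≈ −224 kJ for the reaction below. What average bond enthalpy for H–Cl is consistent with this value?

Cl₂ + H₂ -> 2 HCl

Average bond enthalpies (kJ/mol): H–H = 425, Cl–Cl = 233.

D(H–Cl) ≈ 441 kJ/mol

Let D be the H–Cl bond energy.
Σ(broken) = 1×233 + 1×425 = 658
Σ(formed) = 2×D = 2D
ΔH = Σ(broken) − Σ(formed) = (658) − (2D) = +658 − 2D
Setting this equal to −224 kJ gives 2D = 882, so D = 441 kJ/mol.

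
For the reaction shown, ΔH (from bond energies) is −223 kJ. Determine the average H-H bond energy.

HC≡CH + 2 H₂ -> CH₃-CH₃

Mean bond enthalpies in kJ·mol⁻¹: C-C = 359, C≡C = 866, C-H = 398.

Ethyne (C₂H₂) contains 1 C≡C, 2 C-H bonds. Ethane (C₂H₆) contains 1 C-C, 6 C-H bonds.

D(H-H) ≈ 431 kJ/mol

Let D be the H-H bond energy.
Σ(broken) = 1×866 + 2×398 + 2×D = 1662 + 2D
Σ(formed) = 1×359 + 6×398 = 2747
ΔH = Σ(broken) − Σ(formed) = (1662 + 2D) − (2747) = −1085 + 2D
Setting this equal to −223 kJ gives 2D = 862, so D = 431 kJ/mol.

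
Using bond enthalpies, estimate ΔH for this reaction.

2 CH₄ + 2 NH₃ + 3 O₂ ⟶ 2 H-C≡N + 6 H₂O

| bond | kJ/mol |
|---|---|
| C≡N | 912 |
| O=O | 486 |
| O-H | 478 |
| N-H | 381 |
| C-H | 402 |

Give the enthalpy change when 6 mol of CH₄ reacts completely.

Bonds broken (reactants):
  C-H: 8 × 402 = 3216
  N-H: 6 × 381 = 2286
  O=O: 3 × 486 = 1458
  Σ(broken) = 6960 kJ
Bonds formed (products):
  C≡N: 2 × 912 = 1824
  C-H: 2 × 402 = 804
  O-H: 12 × 478 = 5736
  Σ(formed) = 8364 kJ
ΔH = Σ(broken) − Σ(formed) = 6960 − 8364 = −1404 kJ
For 3× the reaction as written: 3 × (−1404) = −4212 kJ

ΔH = −4212 kJ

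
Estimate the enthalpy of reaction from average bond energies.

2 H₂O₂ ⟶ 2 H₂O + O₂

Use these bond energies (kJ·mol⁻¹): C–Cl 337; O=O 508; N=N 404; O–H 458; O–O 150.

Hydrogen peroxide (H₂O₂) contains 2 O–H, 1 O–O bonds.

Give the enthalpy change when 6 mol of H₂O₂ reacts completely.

Bonds broken (reactants):
  O–H: 4 × 458 = 1832
  O–O: 2 × 150 = 300
  Σ(broken) = 2132 kJ
Bonds formed (products):
  O–H: 4 × 458 = 1832
  O=O: 1 × 508 = 508
  Σ(formed) = 2340 kJ
ΔH = Σ(broken) − Σ(formed) = 2132 − 2340 = −208 kJ
For 3× the reaction as written: 3 × (−208) = −624 kJ

ΔH = −624 kJ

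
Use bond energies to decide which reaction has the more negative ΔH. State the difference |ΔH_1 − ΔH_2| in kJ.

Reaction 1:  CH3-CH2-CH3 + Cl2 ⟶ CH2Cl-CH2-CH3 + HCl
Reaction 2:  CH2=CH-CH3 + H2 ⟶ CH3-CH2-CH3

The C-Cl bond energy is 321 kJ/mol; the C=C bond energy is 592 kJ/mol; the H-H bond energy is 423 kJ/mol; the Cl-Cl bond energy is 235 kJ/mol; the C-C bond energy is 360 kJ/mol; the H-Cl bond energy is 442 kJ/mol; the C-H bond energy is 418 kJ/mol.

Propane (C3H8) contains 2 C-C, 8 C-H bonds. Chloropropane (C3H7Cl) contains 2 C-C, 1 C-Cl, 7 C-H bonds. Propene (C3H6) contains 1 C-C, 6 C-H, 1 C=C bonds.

Reaction 1:
  Bonds broken (reactants):
    C-C: 2 × 360 = 720
    C-H: 8 × 418 = 3344
    Cl-Cl: 1 × 235 = 235
    Σ(broken) = 4299 kJ
  Bonds formed (products):
    C-C: 2 × 360 = 720
    C-Cl: 1 × 321 = 321
    C-H: 7 × 418 = 2926
    H-Cl: 1 × 442 = 442
    Σ(formed) = 4409 kJ
  ΔH_1 = 4299 − 4409 = −110 kJ
Reaction 2:
  Bonds broken (reactants):
    C-C: 1 × 360 = 360
    C-H: 6 × 418 = 2508
    C=C: 1 × 592 = 592
    H-H: 1 × 423 = 423
    Σ(broken) = 3883 kJ
  Bonds formed (products):
    C-C: 2 × 360 = 720
    C-H: 8 × 418 = 3344
    Σ(formed) = 4064 kJ
  ΔH_2 = 3883 − 4064 = −181 kJ
ΔH_1 − ΔH_2 = +71 kJ, so reaction 2 has the more negative ΔH; |ΔH_1 − ΔH_2| = 71 kJ.

Reaction 2, by 71 kJ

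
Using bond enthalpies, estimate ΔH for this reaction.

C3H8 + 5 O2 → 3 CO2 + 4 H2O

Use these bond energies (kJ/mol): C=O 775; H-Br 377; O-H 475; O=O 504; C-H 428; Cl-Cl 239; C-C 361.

Bonds broken (reactants):
  C-C: 2 × 361 = 722
  C-H: 8 × 428 = 3424
  O=O: 5 × 504 = 2520
  Σ(broken) = 6666 kJ
Bonds formed (products):
  C=O: 6 × 775 = 4650
  O-H: 8 × 475 = 3800
  Σ(formed) = 8450 kJ
ΔH = Σ(broken) − Σ(formed) = 6666 − 8450 = −1784 kJ

ΔH ≈ −1784 kJ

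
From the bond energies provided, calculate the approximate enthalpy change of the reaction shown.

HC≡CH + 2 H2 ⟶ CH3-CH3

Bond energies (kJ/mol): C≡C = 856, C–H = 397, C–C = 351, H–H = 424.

Bonds broken (reactants):
  C≡C: 1 × 856 = 856
  C–H: 2 × 397 = 794
  H–H: 2 × 424 = 848
  Σ(broken) = 2498 kJ
Bonds formed (products):
  C–C: 1 × 351 = 351
  C–H: 6 × 397 = 2382
  Σ(formed) = 2733 kJ
ΔH = Σ(broken) − Σ(formed) = 2498 − 2733 = −235 kJ

ΔH ≈ −235 kJ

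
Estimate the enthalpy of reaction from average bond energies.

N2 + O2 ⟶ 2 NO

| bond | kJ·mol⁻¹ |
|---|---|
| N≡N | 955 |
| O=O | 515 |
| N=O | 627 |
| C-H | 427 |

Bonds broken (reactants):
  N≡N: 1 × 955 = 955
  O=O: 1 × 515 = 515
  Σ(broken) = 1470 kJ
Bonds formed (products):
  N=O: 2 × 627 = 1254
  Σ(formed) = 1254 kJ
ΔH = Σ(broken) − Σ(formed) = 1470 − 1254 = +216 kJ

ΔH ≈ +216 kJ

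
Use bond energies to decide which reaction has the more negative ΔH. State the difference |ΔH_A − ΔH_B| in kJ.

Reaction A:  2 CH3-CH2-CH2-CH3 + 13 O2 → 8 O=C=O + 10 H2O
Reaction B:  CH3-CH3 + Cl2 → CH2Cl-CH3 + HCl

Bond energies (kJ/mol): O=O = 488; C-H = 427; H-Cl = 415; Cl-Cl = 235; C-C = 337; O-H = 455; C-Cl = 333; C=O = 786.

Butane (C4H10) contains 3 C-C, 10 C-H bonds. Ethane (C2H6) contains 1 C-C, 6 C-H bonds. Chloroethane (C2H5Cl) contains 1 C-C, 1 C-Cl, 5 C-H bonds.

Reaction A, by 4684 kJ

Reaction A:
  Bonds broken (reactants):
    C-C: 6 × 337 = 2022
    C-H: 20 × 427 = 8540
    O=O: 13 × 488 = 6344
    Σ(broken) = 16906 kJ
  Bonds formed (products):
    C=O: 16 × 786 = 12576
    O-H: 20 × 455 = 9100
    Σ(formed) = 21676 kJ
  ΔH_A = 16906 − 21676 = −4770 kJ
Reaction B:
  Bonds broken (reactants):
    C-C: 1 × 337 = 337
    C-H: 6 × 427 = 2562
    Cl-Cl: 1 × 235 = 235
    Σ(broken) = 3134 kJ
  Bonds formed (products):
    C-C: 1 × 337 = 337
    C-Cl: 1 × 333 = 333
    C-H: 5 × 427 = 2135
    H-Cl: 1 × 415 = 415
    Σ(formed) = 3220 kJ
  ΔH_B = 3134 − 3220 = −86 kJ
ΔH_A − ΔH_B = −4684 kJ, so reaction A has the more negative ΔH; |ΔH_A − ΔH_B| = 4684 kJ.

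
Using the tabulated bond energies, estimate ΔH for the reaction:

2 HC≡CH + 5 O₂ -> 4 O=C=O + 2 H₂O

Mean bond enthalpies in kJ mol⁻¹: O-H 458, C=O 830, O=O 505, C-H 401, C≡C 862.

Bonds broken (reactants):
  C≡C: 2 × 862 = 1724
  C-H: 4 × 401 = 1604
  O=O: 5 × 505 = 2525
  Σ(broken) = 5853 kJ
Bonds formed (products):
  C=O: 8 × 830 = 6640
  O-H: 4 × 458 = 1832
  Σ(formed) = 8472 kJ
ΔH = Σ(broken) − Σ(formed) = 5853 − 8472 = −2619 kJ

ΔH ≈ −2619 kJ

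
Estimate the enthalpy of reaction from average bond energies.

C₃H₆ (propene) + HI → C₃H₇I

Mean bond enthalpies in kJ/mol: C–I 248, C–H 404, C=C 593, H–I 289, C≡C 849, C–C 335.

Bonds broken (reactants):
  C–C: 1 × 335 = 335
  C–H: 6 × 404 = 2424
  C=C: 1 × 593 = 593
  H–I: 1 × 289 = 289
  Σ(broken) = 3641 kJ
Bonds formed (products):
  C–C: 2 × 335 = 670
  C–H: 7 × 404 = 2828
  C–I: 1 × 248 = 248
  Σ(formed) = 3746 kJ
ΔH = Σ(broken) − Σ(formed) = 3641 − 3746 = −105 kJ

ΔH ≈ −105 kJ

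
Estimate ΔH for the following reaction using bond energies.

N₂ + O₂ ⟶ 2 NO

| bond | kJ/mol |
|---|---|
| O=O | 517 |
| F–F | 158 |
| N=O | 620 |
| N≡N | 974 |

Bonds broken (reactants):
  N≡N: 1 × 974 = 974
  O=O: 1 × 517 = 517
  Σ(broken) = 1491 kJ
Bonds formed (products):
  N=O: 2 × 620 = 1240
  Σ(formed) = 1240 kJ
ΔH = Σ(broken) − Σ(formed) = 1491 − 1240 = +251 kJ

ΔH ≈ +251 kJ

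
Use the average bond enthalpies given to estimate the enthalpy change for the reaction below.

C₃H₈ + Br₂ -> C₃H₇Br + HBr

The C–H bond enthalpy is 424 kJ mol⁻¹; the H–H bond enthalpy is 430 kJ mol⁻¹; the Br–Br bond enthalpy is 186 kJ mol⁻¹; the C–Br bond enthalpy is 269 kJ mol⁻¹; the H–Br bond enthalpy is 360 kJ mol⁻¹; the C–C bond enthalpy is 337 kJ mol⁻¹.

ΔH ≈ −19 kJ

Bonds broken (reactants):
  Br–Br: 1 × 186 = 186
  C–C: 2 × 337 = 674
  C–H: 8 × 424 = 3392
  Σ(broken) = 4252 kJ
Bonds formed (products):
  C–Br: 1 × 269 = 269
  C–C: 2 × 337 = 674
  C–H: 7 × 424 = 2968
  H–Br: 1 × 360 = 360
  Σ(formed) = 4271 kJ
ΔH = Σ(broken) − Σ(formed) = 4252 − 4271 = −19 kJ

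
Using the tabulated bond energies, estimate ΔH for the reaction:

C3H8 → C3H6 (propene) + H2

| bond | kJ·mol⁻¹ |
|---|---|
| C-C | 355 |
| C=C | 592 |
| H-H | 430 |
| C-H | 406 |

ΔH ≈ +145 kJ

Bonds broken (reactants):
  C-C: 2 × 355 = 710
  C-H: 8 × 406 = 3248
  Σ(broken) = 3958 kJ
Bonds formed (products):
  C-C: 1 × 355 = 355
  C-H: 6 × 406 = 2436
  C=C: 1 × 592 = 592
  H-H: 1 × 430 = 430
  Σ(formed) = 3813 kJ
ΔH = Σ(broken) − Σ(formed) = 3958 − 3813 = +145 kJ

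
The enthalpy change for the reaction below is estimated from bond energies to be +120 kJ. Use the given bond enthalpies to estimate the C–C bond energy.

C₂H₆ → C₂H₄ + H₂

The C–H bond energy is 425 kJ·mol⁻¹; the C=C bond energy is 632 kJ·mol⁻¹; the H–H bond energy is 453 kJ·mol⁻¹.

D(C–C) ≈ 355 kJ/mol

Let D be the C–C bond energy.
Σ(broken) = 1×D + 6×425 = 2550 + D
Σ(formed) = 4×425 + 1×632 + 1×453 = 2785
ΔH = Σ(broken) − Σ(formed) = (2550 + D) − (2785) = −235 + D
Setting this equal to +120 kJ gives D = 355 kJ/mol.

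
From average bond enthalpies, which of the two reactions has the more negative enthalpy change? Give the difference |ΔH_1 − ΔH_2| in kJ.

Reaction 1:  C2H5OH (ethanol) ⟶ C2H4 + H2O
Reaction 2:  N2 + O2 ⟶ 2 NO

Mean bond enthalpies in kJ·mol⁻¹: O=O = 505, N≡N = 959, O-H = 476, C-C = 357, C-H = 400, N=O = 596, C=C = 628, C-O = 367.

Reaction 1:
  Bonds broken (reactants):
    C-C: 1 × 357 = 357
    C-H: 5 × 400 = 2000
    C-O: 1 × 367 = 367
    O-H: 1 × 476 = 476
    Σ(broken) = 3200 kJ
  Bonds formed (products):
    C-H: 4 × 400 = 1600
    C=C: 1 × 628 = 628
    O-H: 2 × 476 = 952
    Σ(formed) = 3180 kJ
  ΔH_1 = 3200 − 3180 = +20 kJ
Reaction 2:
  Bonds broken (reactants):
    N≡N: 1 × 959 = 959
    O=O: 1 × 505 = 505
    Σ(broken) = 1464 kJ
  Bonds formed (products):
    N=O: 2 × 596 = 1192
    Σ(formed) = 1192 kJ
  ΔH_2 = 1464 − 1192 = +272 kJ
ΔH_1 − ΔH_2 = −252 kJ, so reaction 1 has the more negative ΔH; |ΔH_1 − ΔH_2| = 252 kJ.

Reaction 1, by 252 kJ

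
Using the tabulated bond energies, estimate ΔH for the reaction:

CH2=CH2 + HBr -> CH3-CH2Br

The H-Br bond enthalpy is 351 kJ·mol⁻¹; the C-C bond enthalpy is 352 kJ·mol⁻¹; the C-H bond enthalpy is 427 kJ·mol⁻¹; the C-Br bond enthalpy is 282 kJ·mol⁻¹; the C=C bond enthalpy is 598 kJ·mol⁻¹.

ΔH ≈ −112 kJ

Bonds broken (reactants):
  C-H: 4 × 427 = 1708
  C=C: 1 × 598 = 598
  H-Br: 1 × 351 = 351
  Σ(broken) = 2657 kJ
Bonds formed (products):
  C-Br: 1 × 282 = 282
  C-C: 1 × 352 = 352
  C-H: 5 × 427 = 2135
  Σ(formed) = 2769 kJ
ΔH = Σ(broken) − Σ(formed) = 2657 − 2769 = −112 kJ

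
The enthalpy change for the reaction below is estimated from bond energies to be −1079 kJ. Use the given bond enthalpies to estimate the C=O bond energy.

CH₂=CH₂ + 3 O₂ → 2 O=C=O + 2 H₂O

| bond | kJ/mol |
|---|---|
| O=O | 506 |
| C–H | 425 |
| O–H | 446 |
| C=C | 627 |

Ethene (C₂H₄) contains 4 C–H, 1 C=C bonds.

Let D be the C=O bond energy.
Σ(broken) = 4×425 + 1×627 + 3×506 = 3845
Σ(formed) = 4×D + 4×446 = 1784 + 4D
ΔH = Σ(broken) − Σ(formed) = (3845) − (1784 + 4D) = +2061 − 4D
Setting this equal to −1079 kJ gives 4D = 3140, so D = 785 kJ/mol.

D(C=O) ≈ 785 kJ/mol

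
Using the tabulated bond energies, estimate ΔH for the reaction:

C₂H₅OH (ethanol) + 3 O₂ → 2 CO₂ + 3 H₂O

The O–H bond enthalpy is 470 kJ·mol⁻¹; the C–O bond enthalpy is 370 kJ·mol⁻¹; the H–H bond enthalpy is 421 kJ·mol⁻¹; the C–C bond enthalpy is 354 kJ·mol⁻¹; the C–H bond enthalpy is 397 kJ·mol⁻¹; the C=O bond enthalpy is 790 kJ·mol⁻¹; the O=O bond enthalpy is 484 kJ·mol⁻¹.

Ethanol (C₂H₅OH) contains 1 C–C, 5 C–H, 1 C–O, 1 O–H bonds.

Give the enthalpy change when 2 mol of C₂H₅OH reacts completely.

Bonds broken (reactants):
  C–C: 1 × 354 = 354
  C–H: 5 × 397 = 1985
  C–O: 1 × 370 = 370
  O–H: 1 × 470 = 470
  O=O: 3 × 484 = 1452
  Σ(broken) = 4631 kJ
Bonds formed (products):
  C=O: 4 × 790 = 3160
  O–H: 6 × 470 = 2820
  Σ(formed) = 5980 kJ
ΔH = Σ(broken) − Σ(formed) = 4631 − 5980 = −1349 kJ
For 2× the reaction as written: 2 × (−1349) = −2698 kJ

ΔH = −2698 kJ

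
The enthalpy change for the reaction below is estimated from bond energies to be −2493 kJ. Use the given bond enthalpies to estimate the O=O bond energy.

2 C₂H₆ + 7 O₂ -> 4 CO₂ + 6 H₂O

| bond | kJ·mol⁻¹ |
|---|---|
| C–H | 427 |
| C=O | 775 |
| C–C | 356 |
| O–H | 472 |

D(O=O) ≈ 505 kJ/mol

Let D be the O=O bond energy.
Σ(broken) = 2×356 + 12×427 + 7×D = 5836 + 7D
Σ(formed) = 8×775 + 12×472 = 11864
ΔH = Σ(broken) − Σ(formed) = (5836 + 7D) − (11864) = −6028 + 7D
Setting this equal to −2493 kJ gives 7D = 3535, so D = 505 kJ/mol.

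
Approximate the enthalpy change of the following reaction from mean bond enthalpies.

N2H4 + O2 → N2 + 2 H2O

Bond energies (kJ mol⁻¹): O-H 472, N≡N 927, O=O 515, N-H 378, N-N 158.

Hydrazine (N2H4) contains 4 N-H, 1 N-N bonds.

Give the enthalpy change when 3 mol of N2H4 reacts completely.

ΔH = −1890 kJ

Bonds broken (reactants):
  N-H: 4 × 378 = 1512
  N-N: 1 × 158 = 158
  O=O: 1 × 515 = 515
  Σ(broken) = 2185 kJ
Bonds formed (products):
  N≡N: 1 × 927 = 927
  O-H: 4 × 472 = 1888
  Σ(formed) = 2815 kJ
ΔH = Σ(broken) − Σ(formed) = 2185 − 2815 = −630 kJ
For 3× the reaction as written: 3 × (−630) = −1890 kJ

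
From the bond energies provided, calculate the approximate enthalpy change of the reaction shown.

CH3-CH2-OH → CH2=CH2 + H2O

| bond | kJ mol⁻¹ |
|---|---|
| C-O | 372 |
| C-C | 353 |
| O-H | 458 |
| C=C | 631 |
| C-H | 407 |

Bonds broken (reactants):
  C-C: 1 × 353 = 353
  C-H: 5 × 407 = 2035
  C-O: 1 × 372 = 372
  O-H: 1 × 458 = 458
  Σ(broken) = 3218 kJ
Bonds formed (products):
  C-H: 4 × 407 = 1628
  C=C: 1 × 631 = 631
  O-H: 2 × 458 = 916
  Σ(formed) = 3175 kJ
ΔH = Σ(broken) − Σ(formed) = 3218 − 3175 = +43 kJ

ΔH ≈ +43 kJ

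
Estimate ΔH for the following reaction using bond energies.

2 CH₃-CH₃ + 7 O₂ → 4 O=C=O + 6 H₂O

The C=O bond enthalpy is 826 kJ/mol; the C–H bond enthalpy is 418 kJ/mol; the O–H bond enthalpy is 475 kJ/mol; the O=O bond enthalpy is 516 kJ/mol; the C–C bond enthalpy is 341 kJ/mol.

ΔH ≈ −2998 kJ

Bonds broken (reactants):
  C–C: 2 × 341 = 682
  C–H: 12 × 418 = 5016
  O=O: 7 × 516 = 3612
  Σ(broken) = 9310 kJ
Bonds formed (products):
  C=O: 8 × 826 = 6608
  O–H: 12 × 475 = 5700
  Σ(formed) = 12308 kJ
ΔH = Σ(broken) − Σ(formed) = 9310 − 12308 = −2998 kJ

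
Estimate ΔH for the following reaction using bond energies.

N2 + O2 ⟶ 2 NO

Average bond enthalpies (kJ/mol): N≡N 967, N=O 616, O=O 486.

ΔH ≈ +221 kJ

Bonds broken (reactants):
  N≡N: 1 × 967 = 967
  O=O: 1 × 486 = 486
  Σ(broken) = 1453 kJ
Bonds formed (products):
  N=O: 2 × 616 = 1232
  Σ(formed) = 1232 kJ
ΔH = Σ(broken) − Σ(formed) = 1453 − 1232 = +221 kJ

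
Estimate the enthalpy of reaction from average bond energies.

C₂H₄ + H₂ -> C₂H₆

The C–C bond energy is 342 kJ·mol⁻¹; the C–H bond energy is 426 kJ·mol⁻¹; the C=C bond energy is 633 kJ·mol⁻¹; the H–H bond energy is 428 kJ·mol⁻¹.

ΔH ≈ −133 kJ

Bonds broken (reactants):
  C–H: 4 × 426 = 1704
  C=C: 1 × 633 = 633
  H–H: 1 × 428 = 428
  Σ(broken) = 2765 kJ
Bonds formed (products):
  C–C: 1 × 342 = 342
  C–H: 6 × 426 = 2556
  Σ(formed) = 2898 kJ
ΔH = Σ(broken) − Σ(formed) = 2765 − 2898 = −133 kJ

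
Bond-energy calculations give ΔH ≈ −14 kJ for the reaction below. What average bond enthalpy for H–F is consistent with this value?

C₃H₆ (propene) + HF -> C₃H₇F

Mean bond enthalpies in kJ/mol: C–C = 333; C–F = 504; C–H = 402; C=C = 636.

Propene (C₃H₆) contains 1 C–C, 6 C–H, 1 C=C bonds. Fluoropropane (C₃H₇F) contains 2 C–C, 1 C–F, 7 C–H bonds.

Let D be the H–F bond energy.
Σ(broken) = 1×333 + 6×402 + 1×636 + 1×D = 3381 + D
Σ(formed) = 2×333 + 1×504 + 7×402 = 3984
ΔH = Σ(broken) − Σ(formed) = (3381 + D) − (3984) = −603 + D
Setting this equal to −14 kJ gives D = 589 kJ/mol.

D(H–F) ≈ 589 kJ/mol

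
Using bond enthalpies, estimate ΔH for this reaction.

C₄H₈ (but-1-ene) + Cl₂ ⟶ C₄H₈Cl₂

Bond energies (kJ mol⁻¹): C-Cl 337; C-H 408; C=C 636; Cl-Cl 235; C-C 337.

Bonds broken (reactants):
  C-C: 2 × 337 = 674
  C-H: 8 × 408 = 3264
  C=C: 1 × 636 = 636
  Cl-Cl: 1 × 235 = 235
  Σ(broken) = 4809 kJ
Bonds formed (products):
  C-C: 3 × 337 = 1011
  C-Cl: 2 × 337 = 674
  C-H: 8 × 408 = 3264
  Σ(formed) = 4949 kJ
ΔH = Σ(broken) − Σ(formed) = 4809 − 4949 = −140 kJ

ΔH ≈ −140 kJ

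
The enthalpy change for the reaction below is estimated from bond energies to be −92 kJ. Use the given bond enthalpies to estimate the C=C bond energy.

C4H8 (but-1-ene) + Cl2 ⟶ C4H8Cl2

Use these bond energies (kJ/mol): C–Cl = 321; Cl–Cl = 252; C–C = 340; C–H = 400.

Let D be the C=C bond energy.
Σ(broken) = 2×340 + 8×400 + 1×D + 1×252 = 4132 + D
Σ(formed) = 3×340 + 2×321 + 8×400 = 4862
ΔH = Σ(broken) − Σ(formed) = (4132 + D) − (4862) = −730 + D
Setting this equal to −92 kJ gives D = 638 kJ/mol.

D(C=C) ≈ 638 kJ/mol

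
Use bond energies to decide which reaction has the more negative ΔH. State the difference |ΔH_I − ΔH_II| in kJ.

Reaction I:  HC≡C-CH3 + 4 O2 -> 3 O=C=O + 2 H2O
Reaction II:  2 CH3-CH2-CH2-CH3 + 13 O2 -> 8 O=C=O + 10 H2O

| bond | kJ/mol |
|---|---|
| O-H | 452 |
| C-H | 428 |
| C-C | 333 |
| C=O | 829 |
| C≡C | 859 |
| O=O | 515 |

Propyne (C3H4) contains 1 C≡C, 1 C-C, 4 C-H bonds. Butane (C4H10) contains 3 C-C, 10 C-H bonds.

Reaction II, by 3233 kJ

Reaction I:
  Bonds broken (reactants):
    C≡C: 1 × 859 = 859
    C-C: 1 × 333 = 333
    C-H: 4 × 428 = 1712
    O=O: 4 × 515 = 2060
    Σ(broken) = 4964 kJ
  Bonds formed (products):
    C=O: 6 × 829 = 4974
    O-H: 4 × 452 = 1808
    Σ(formed) = 6782 kJ
  ΔH_I = 4964 − 6782 = −1818 kJ
Reaction II:
  Bonds broken (reactants):
    C-C: 6 × 333 = 1998
    C-H: 20 × 428 = 8560
    O=O: 13 × 515 = 6695
    Σ(broken) = 17253 kJ
  Bonds formed (products):
    C=O: 16 × 829 = 13264
    O-H: 20 × 452 = 9040
    Σ(formed) = 22304 kJ
  ΔH_II = 17253 − 22304 = −5051 kJ
ΔH_I − ΔH_II = +3233 kJ, so reaction II has the more negative ΔH; |ΔH_I − ΔH_II| = 3233 kJ.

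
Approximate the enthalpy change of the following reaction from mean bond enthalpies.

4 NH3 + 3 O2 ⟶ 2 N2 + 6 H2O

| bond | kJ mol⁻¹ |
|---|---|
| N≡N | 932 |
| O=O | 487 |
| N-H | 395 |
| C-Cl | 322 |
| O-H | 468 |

ΔH ≈ −1279 kJ

Bonds broken (reactants):
  N-H: 12 × 395 = 4740
  O=O: 3 × 487 = 1461
  Σ(broken) = 6201 kJ
Bonds formed (products):
  N≡N: 2 × 932 = 1864
  O-H: 12 × 468 = 5616
  Σ(formed) = 7480 kJ
ΔH = Σ(broken) − Σ(formed) = 6201 − 7480 = −1279 kJ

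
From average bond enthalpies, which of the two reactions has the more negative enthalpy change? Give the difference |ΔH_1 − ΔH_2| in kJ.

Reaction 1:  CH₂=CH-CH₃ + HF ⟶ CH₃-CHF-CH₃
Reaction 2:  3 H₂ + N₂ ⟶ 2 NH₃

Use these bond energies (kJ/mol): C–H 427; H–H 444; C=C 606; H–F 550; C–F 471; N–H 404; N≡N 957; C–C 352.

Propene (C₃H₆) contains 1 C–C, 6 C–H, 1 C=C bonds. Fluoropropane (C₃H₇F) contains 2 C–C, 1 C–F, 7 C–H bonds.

Reaction 1:
  Bonds broken (reactants):
    C–C: 1 × 352 = 352
    C–H: 6 × 427 = 2562
    C=C: 1 × 606 = 606
    H–F: 1 × 550 = 550
    Σ(broken) = 4070 kJ
  Bonds formed (products):
    C–C: 2 × 352 = 704
    C–F: 1 × 471 = 471
    C–H: 7 × 427 = 2989
    Σ(formed) = 4164 kJ
  ΔH_1 = 4070 − 4164 = −94 kJ
Reaction 2:
  Bonds broken (reactants):
    H–H: 3 × 444 = 1332
    N≡N: 1 × 957 = 957
    Σ(broken) = 2289 kJ
  Bonds formed (products):
    N–H: 6 × 404 = 2424
    Σ(formed) = 2424 kJ
  ΔH_2 = 2289 − 2424 = −135 kJ
ΔH_1 − ΔH_2 = +41 kJ, so reaction 2 has the more negative ΔH; |ΔH_1 − ΔH_2| = 41 kJ.

Reaction 2, by 41 kJ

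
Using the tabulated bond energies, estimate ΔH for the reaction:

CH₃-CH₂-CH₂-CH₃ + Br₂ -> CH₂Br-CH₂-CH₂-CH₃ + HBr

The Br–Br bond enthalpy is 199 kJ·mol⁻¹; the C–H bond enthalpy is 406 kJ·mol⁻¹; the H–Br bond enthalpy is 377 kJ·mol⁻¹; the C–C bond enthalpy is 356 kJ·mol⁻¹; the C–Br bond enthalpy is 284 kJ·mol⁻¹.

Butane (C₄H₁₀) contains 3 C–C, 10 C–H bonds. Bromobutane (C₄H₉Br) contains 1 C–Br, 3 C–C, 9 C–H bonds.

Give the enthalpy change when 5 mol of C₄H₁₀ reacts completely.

ΔH = −280 kJ

Bonds broken (reactants):
  Br–Br: 1 × 199 = 199
  C–C: 3 × 356 = 1068
  C–H: 10 × 406 = 4060
  Σ(broken) = 5327 kJ
Bonds formed (products):
  C–Br: 1 × 284 = 284
  C–C: 3 × 356 = 1068
  C–H: 9 × 406 = 3654
  H–Br: 1 × 377 = 377
  Σ(formed) = 5383 kJ
ΔH = Σ(broken) − Σ(formed) = 5327 − 5383 = −56 kJ
For 5× the reaction as written: 5 × (−56) = −280 kJ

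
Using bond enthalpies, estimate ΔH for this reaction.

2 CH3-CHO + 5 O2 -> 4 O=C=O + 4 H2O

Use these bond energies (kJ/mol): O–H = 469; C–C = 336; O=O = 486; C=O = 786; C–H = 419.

ΔH ≈ −2014 kJ

Bonds broken (reactants):
  C–C: 2 × 336 = 672
  C–H: 8 × 419 = 3352
  C=O: 2 × 786 = 1572
  O=O: 5 × 486 = 2430
  Σ(broken) = 8026 kJ
Bonds formed (products):
  C=O: 8 × 786 = 6288
  O–H: 8 × 469 = 3752
  Σ(formed) = 10040 kJ
ΔH = Σ(broken) − Σ(formed) = 8026 − 10040 = −2014 kJ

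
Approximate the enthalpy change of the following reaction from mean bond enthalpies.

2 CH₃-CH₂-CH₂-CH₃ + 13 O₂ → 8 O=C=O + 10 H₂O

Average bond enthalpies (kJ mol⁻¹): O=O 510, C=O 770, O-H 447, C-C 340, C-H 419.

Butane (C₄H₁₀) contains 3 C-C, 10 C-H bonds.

ΔH ≈ −4210 kJ

Bonds broken (reactants):
  C-C: 6 × 340 = 2040
  C-H: 20 × 419 = 8380
  O=O: 13 × 510 = 6630
  Σ(broken) = 17050 kJ
Bonds formed (products):
  C=O: 16 × 770 = 12320
  O-H: 20 × 447 = 8940
  Σ(formed) = 21260 kJ
ΔH = Σ(broken) − Σ(formed) = 17050 − 21260 = −4210 kJ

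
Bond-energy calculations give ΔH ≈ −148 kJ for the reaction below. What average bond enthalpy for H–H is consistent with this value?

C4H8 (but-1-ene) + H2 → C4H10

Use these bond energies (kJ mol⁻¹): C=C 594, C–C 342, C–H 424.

D(H–H) ≈ 448 kJ/mol

Let D be the H–H bond energy.
Σ(broken) = 2×342 + 8×424 + 1×594 + 1×D = 4670 + D
Σ(formed) = 3×342 + 10×424 = 5266
ΔH = Σ(broken) − Σ(formed) = (4670 + D) − (5266) = −596 + D
Setting this equal to −148 kJ gives D = 448 kJ/mol.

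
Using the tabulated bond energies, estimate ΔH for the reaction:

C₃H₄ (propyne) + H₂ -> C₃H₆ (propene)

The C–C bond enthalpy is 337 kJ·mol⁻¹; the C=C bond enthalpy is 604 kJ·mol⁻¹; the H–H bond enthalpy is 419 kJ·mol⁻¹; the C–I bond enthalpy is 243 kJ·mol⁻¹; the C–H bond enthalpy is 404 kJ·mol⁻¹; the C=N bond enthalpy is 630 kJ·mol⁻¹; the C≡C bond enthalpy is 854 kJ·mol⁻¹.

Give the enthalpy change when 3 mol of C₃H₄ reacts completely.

Bonds broken (reactants):
  C≡C: 1 × 854 = 854
  C–C: 1 × 337 = 337
  C–H: 4 × 404 = 1616
  H–H: 1 × 419 = 419
  Σ(broken) = 3226 kJ
Bonds formed (products):
  C–C: 1 × 337 = 337
  C–H: 6 × 404 = 2424
  C=C: 1 × 604 = 604
  Σ(formed) = 3365 kJ
ΔH = Σ(broken) − Σ(formed) = 3226 − 3365 = −139 kJ
For 3× the reaction as written: 3 × (−139) = −417 kJ

ΔH = −417 kJ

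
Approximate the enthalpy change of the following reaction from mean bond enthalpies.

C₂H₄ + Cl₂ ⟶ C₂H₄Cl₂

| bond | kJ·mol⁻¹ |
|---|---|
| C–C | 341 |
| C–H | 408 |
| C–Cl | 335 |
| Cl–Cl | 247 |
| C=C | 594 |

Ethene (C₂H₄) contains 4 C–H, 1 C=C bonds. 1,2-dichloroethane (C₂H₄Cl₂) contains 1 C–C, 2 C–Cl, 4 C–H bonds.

Bonds broken (reactants):
  C–H: 4 × 408 = 1632
  C=C: 1 × 594 = 594
  Cl–Cl: 1 × 247 = 247
  Σ(broken) = 2473 kJ
Bonds formed (products):
  C–C: 1 × 341 = 341
  C–Cl: 2 × 335 = 670
  C–H: 4 × 408 = 1632
  Σ(formed) = 2643 kJ
ΔH = Σ(broken) − Σ(formed) = 2473 − 2643 = −170 kJ

ΔH ≈ −170 kJ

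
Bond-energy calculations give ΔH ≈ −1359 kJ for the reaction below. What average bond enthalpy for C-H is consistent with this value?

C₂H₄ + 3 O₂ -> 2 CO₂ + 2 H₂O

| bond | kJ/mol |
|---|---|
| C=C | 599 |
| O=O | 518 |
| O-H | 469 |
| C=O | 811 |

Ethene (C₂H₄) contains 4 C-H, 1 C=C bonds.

Let D be the C-H bond energy.
Σ(broken) = 4×D + 1×599 + 3×518 = 2153 + 4D
Σ(formed) = 4×811 + 4×469 = 5120
ΔH = Σ(broken) − Σ(formed) = (2153 + 4D) − (5120) = −2967 + 4D
Setting this equal to −1359 kJ gives 4D = 1608, so D = 402 kJ/mol.

D(C-H) ≈ 402 kJ/mol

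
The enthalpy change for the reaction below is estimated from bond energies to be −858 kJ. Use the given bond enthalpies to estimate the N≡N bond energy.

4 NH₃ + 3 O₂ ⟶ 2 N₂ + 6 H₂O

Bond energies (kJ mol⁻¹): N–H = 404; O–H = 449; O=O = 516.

Let D be the N≡N bond energy.
Σ(broken) = 12×404 + 3×516 = 6396
Σ(formed) = 2×D + 12×449 = 5388 + 2D
ΔH = Σ(broken) − Σ(formed) = (6396) − (5388 + 2D) = +1008 − 2D
Setting this equal to −858 kJ gives 2D = 1866, so D = 933 kJ/mol.

D(N≡N) ≈ 933 kJ/mol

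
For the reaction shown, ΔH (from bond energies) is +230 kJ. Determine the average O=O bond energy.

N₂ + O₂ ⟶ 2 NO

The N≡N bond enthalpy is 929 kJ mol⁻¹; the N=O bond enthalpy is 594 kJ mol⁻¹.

Let D be the O=O bond energy.
Σ(broken) = 1×929 + 1×D = 929 + D
Σ(formed) = 2×594 = 1188
ΔH = Σ(broken) − Σ(formed) = (929 + D) − (1188) = −259 + D
Setting this equal to +230 kJ gives D = 489 kJ/mol.

D(O=O) ≈ 489 kJ/mol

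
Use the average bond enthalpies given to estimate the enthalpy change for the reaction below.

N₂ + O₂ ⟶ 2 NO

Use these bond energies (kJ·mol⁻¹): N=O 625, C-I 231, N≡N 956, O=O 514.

Bonds broken (reactants):
  N≡N: 1 × 956 = 956
  O=O: 1 × 514 = 514
  Σ(broken) = 1470 kJ
Bonds formed (products):
  N=O: 2 × 625 = 1250
  Σ(formed) = 1250 kJ
ΔH = Σ(broken) − Σ(formed) = 1470 − 1250 = +220 kJ

ΔH ≈ +220 kJ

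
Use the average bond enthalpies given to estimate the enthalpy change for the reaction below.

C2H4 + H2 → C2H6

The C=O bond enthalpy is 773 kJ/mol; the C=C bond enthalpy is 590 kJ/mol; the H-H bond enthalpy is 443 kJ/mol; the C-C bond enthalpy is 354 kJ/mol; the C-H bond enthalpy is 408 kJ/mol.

Bonds broken (reactants):
  C-H: 4 × 408 = 1632
  C=C: 1 × 590 = 590
  H-H: 1 × 443 = 443
  Σ(broken) = 2665 kJ
Bonds formed (products):
  C-C: 1 × 354 = 354
  C-H: 6 × 408 = 2448
  Σ(formed) = 2802 kJ
ΔH = Σ(broken) − Σ(formed) = 2665 − 2802 = −137 kJ

ΔH ≈ −137 kJ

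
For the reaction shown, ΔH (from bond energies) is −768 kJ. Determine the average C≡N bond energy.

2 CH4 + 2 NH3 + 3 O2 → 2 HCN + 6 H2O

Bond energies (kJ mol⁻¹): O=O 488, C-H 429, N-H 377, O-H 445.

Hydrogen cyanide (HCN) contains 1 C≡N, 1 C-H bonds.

D(C≡N) ≈ 864 kJ/mol

Let D be the C≡N bond energy.
Σ(broken) = 8×429 + 6×377 + 3×488 = 7158
Σ(formed) = 2×D + 2×429 + 12×445 = 6198 + 2D
ΔH = Σ(broken) − Σ(formed) = (7158) − (6198 + 2D) = +960 − 2D
Setting this equal to −768 kJ gives 2D = 1728, so D = 864 kJ/mol.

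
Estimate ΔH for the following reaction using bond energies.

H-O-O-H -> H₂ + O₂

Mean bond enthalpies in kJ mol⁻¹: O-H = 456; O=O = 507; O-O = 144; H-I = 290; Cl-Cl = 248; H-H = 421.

ΔH ≈ +128 kJ

Bonds broken (reactants):
  O-H: 2 × 456 = 912
  O-O: 1 × 144 = 144
  Σ(broken) = 1056 kJ
Bonds formed (products):
  H-H: 1 × 421 = 421
  O=O: 1 × 507 = 507
  Σ(formed) = 928 kJ
ΔH = Σ(broken) − Σ(formed) = 1056 − 928 = +128 kJ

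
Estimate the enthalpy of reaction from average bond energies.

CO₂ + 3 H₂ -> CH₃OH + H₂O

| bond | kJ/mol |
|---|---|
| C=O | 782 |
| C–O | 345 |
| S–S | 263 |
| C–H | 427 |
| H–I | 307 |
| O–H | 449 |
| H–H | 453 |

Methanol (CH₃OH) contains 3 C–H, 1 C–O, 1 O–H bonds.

ΔH ≈ −50 kJ

Bonds broken (reactants):
  C=O: 2 × 782 = 1564
  H–H: 3 × 453 = 1359
  Σ(broken) = 2923 kJ
Bonds formed (products):
  C–H: 3 × 427 = 1281
  C–O: 1 × 345 = 345
  O–H: 3 × 449 = 1347
  Σ(formed) = 2973 kJ
ΔH = Σ(broken) − Σ(formed) = 2923 − 2973 = −50 kJ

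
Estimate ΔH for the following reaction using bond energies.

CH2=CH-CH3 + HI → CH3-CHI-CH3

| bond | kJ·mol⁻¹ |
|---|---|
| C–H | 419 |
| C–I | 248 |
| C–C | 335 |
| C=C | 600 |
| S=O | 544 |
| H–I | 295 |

Bonds broken (reactants):
  C–C: 1 × 335 = 335
  C–H: 6 × 419 = 2514
  C=C: 1 × 600 = 600
  H–I: 1 × 295 = 295
  Σ(broken) = 3744 kJ
Bonds formed (products):
  C–C: 2 × 335 = 670
  C–H: 7 × 419 = 2933
  C–I: 1 × 248 = 248
  Σ(formed) = 3851 kJ
ΔH = Σ(broken) − Σ(formed) = 3744 − 3851 = −107 kJ

ΔH ≈ −107 kJ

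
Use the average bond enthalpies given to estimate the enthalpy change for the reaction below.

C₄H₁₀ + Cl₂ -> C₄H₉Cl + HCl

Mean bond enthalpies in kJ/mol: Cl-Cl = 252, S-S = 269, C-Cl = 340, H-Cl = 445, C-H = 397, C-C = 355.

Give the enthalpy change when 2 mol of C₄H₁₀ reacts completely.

ΔH = −272 kJ

Bonds broken (reactants):
  C-C: 3 × 355 = 1065
  C-H: 10 × 397 = 3970
  Cl-Cl: 1 × 252 = 252
  Σ(broken) = 5287 kJ
Bonds formed (products):
  C-C: 3 × 355 = 1065
  C-Cl: 1 × 340 = 340
  C-H: 9 × 397 = 3573
  H-Cl: 1 × 445 = 445
  Σ(formed) = 5423 kJ
ΔH = Σ(broken) − Σ(formed) = 5287 − 5423 = −136 kJ
For 2× the reaction as written: 2 × (−136) = −272 kJ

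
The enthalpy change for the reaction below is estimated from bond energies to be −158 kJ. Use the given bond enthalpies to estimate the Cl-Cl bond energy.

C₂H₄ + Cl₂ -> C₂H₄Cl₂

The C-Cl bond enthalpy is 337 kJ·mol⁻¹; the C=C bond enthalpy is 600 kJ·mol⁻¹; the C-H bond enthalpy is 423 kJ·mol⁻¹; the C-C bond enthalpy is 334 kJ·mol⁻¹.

Let D be the Cl-Cl bond energy.
Σ(broken) = 4×423 + 1×600 + 1×D = 2292 + D
Σ(formed) = 1×334 + 2×337 + 4×423 = 2700
ΔH = Σ(broken) − Σ(formed) = (2292 + D) − (2700) = −408 + D
Setting this equal to −158 kJ gives D = 250 kJ/mol.

D(Cl-Cl) ≈ 250 kJ/mol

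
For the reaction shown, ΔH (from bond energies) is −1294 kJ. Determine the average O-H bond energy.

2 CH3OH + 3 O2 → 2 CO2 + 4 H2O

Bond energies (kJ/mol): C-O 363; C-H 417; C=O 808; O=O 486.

Let D be the O-H bond energy.
Σ(broken) = 6×417 + 2×363 + 2×D + 3×486 = 4686 + 2D
Σ(formed) = 4×808 + 8×D = 3232 + 8D
ΔH = Σ(broken) − Σ(formed) = (4686 + 2D) − (3232 + 8D) = +1454 − 6D
Setting this equal to −1294 kJ gives 6D = 2748, so D = 458 kJ/mol.

D(O-H) ≈ 458 kJ/mol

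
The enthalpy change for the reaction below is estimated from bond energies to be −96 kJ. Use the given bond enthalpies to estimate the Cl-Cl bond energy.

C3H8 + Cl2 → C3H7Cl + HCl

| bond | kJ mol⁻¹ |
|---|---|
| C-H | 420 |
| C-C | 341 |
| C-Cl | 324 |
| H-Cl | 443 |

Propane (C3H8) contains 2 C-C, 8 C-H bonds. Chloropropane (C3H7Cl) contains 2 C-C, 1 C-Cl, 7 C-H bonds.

Let D be the Cl-Cl bond energy.
Σ(broken) = 2×341 + 8×420 + 1×D = 4042 + D
Σ(formed) = 2×341 + 1×324 + 7×420 + 1×443 = 4389
ΔH = Σ(broken) − Σ(formed) = (4042 + D) − (4389) = −347 + D
Setting this equal to −96 kJ gives D = 251 kJ/mol.

D(Cl-Cl) ≈ 251 kJ/mol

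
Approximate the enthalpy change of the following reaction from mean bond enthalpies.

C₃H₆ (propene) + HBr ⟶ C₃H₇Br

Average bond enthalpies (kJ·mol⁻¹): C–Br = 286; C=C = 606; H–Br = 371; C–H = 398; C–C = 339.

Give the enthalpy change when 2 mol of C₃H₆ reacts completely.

ΔH = −92 kJ

Bonds broken (reactants):
  C–C: 1 × 339 = 339
  C–H: 6 × 398 = 2388
  C=C: 1 × 606 = 606
  H–Br: 1 × 371 = 371
  Σ(broken) = 3704 kJ
Bonds formed (products):
  C–Br: 1 × 286 = 286
  C–C: 2 × 339 = 678
  C–H: 7 × 398 = 2786
  Σ(formed) = 3750 kJ
ΔH = Σ(broken) − Σ(formed) = 3704 − 3750 = −46 kJ
For 2× the reaction as written: 2 × (−46) = −92 kJ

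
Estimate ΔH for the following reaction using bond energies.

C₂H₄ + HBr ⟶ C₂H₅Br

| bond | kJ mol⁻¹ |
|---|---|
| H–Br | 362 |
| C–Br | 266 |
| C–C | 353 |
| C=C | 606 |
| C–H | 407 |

Bonds broken (reactants):
  C–H: 4 × 407 = 1628
  C=C: 1 × 606 = 606
  H–Br: 1 × 362 = 362
  Σ(broken) = 2596 kJ
Bonds formed (products):
  C–Br: 1 × 266 = 266
  C–C: 1 × 353 = 353
  C–H: 5 × 407 = 2035
  Σ(formed) = 2654 kJ
ΔH = Σ(broken) − Σ(formed) = 2596 − 2654 = −58 kJ

ΔH ≈ −58 kJ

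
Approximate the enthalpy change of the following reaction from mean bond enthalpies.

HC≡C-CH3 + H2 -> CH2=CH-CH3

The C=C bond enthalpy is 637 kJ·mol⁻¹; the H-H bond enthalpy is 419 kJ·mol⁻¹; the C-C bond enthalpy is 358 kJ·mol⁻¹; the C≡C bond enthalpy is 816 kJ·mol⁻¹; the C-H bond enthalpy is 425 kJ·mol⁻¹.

Bonds broken (reactants):
  C≡C: 1 × 816 = 816
  C-C: 1 × 358 = 358
  C-H: 4 × 425 = 1700
  H-H: 1 × 419 = 419
  Σ(broken) = 3293 kJ
Bonds formed (products):
  C-C: 1 × 358 = 358
  C-H: 6 × 425 = 2550
  C=C: 1 × 637 = 637
  Σ(formed) = 3545 kJ
ΔH = Σ(broken) − Σ(formed) = 3293 − 3545 = −252 kJ

ΔH ≈ −252 kJ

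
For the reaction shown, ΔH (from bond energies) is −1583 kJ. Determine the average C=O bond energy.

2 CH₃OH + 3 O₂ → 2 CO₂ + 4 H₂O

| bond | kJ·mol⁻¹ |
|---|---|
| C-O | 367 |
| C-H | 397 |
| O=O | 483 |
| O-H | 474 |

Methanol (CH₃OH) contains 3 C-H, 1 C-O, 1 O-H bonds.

D(C=O) ≈ 826 kJ/mol

Let D be the C=O bond energy.
Σ(broken) = 6×397 + 2×367 + 2×474 + 3×483 = 5513
Σ(formed) = 4×D + 8×474 = 3792 + 4D
ΔH = Σ(broken) − Σ(formed) = (5513) − (3792 + 4D) = +1721 − 4D
Setting this equal to −1583 kJ gives 4D = 3304, so D = 826 kJ/mol.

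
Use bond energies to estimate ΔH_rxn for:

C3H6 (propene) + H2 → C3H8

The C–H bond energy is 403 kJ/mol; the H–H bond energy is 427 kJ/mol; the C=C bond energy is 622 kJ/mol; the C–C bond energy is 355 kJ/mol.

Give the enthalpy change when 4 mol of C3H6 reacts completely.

Bonds broken (reactants):
  C–C: 1 × 355 = 355
  C–H: 6 × 403 = 2418
  C=C: 1 × 622 = 622
  H–H: 1 × 427 = 427
  Σ(broken) = 3822 kJ
Bonds formed (products):
  C–C: 2 × 355 = 710
  C–H: 8 × 403 = 3224
  Σ(formed) = 3934 kJ
ΔH = Σ(broken) − Σ(formed) = 3822 − 3934 = −112 kJ
For 4× the reaction as written: 4 × (−112) = −448 kJ

ΔH = −448 kJ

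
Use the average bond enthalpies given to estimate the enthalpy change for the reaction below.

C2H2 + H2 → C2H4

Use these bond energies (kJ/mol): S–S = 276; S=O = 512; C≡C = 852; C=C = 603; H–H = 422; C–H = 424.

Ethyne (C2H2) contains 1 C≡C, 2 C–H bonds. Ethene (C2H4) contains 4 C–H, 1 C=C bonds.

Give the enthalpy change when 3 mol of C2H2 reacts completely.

ΔH = −531 kJ

Bonds broken (reactants):
  C≡C: 1 × 852 = 852
  C–H: 2 × 424 = 848
  H–H: 1 × 422 = 422
  Σ(broken) = 2122 kJ
Bonds formed (products):
  C–H: 4 × 424 = 1696
  C=C: 1 × 603 = 603
  Σ(formed) = 2299 kJ
ΔH = Σ(broken) − Σ(formed) = 2122 − 2299 = −177 kJ
For 3× the reaction as written: 3 × (−177) = −531 kJ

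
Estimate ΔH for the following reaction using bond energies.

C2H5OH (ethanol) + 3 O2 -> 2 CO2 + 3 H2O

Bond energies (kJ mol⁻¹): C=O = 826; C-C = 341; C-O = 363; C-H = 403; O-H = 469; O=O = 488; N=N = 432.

ΔH ≈ −1466 kJ

Bonds broken (reactants):
  C-C: 1 × 341 = 341
  C-H: 5 × 403 = 2015
  C-O: 1 × 363 = 363
  O-H: 1 × 469 = 469
  O=O: 3 × 488 = 1464
  Σ(broken) = 4652 kJ
Bonds formed (products):
  C=O: 4 × 826 = 3304
  O-H: 6 × 469 = 2814
  Σ(formed) = 6118 kJ
ΔH = Σ(broken) − Σ(formed) = 4652 − 6118 = −1466 kJ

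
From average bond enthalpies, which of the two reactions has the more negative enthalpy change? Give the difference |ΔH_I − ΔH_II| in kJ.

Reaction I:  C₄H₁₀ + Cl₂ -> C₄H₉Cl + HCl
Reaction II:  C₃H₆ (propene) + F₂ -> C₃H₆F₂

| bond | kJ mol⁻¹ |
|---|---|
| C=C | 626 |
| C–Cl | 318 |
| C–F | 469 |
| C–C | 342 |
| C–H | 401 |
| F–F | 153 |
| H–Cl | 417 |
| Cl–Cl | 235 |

Reaction II, by 402 kJ

Reaction I:
  Bonds broken (reactants):
    C–C: 3 × 342 = 1026
    C–H: 10 × 401 = 4010
    Cl–Cl: 1 × 235 = 235
    Σ(broken) = 5271 kJ
  Bonds formed (products):
    C–C: 3 × 342 = 1026
    C–Cl: 1 × 318 = 318
    C–H: 9 × 401 = 3609
    H–Cl: 1 × 417 = 417
    Σ(formed) = 5370 kJ
  ΔH_I = 5271 − 5370 = −99 kJ
Reaction II:
  Bonds broken (reactants):
    C–C: 1 × 342 = 342
    C–H: 6 × 401 = 2406
    C=C: 1 × 626 = 626
    F–F: 1 × 153 = 153
    Σ(broken) = 3527 kJ
  Bonds formed (products):
    C–C: 2 × 342 = 684
    C–F: 2 × 469 = 938
    C–H: 6 × 401 = 2406
    Σ(formed) = 4028 kJ
  ΔH_II = 3527 − 4028 = −501 kJ
ΔH_I − ΔH_II = +402 kJ, so reaction II has the more negative ΔH; |ΔH_I − ΔH_II| = 402 kJ.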